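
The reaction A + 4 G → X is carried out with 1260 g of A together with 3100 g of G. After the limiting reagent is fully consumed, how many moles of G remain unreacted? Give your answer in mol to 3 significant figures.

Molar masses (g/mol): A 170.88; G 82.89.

7.90 mol

n(A) = 1260 / 170.88 = 7.374 mol
n(G) = 3100 / 82.89 = 37.40 mol
n/ν for A = 7.374/1 = 7.374
n/ν for G = 37.40/4 = 9.350
Smallest n/ν is A → limiting reagent.
G consumed = (4/1) × 7.374 = 29.50 mol
G remaining = 37.40 − 29.50 = 7.900 mol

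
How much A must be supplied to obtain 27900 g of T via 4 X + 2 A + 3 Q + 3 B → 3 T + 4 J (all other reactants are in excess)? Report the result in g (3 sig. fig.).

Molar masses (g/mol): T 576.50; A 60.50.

1950 g

n(T) = 27900 / 576.50 = 48.40 mol
n(A) = (2/3) × 48.40 = 32.27 mol
mass = 32.27 × 60.50 = 1952 g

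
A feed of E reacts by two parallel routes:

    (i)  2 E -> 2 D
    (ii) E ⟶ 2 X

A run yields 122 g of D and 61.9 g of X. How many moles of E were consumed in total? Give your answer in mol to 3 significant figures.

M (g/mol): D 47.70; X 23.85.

n(D) = 122 / 47.70 = 2.558 mol
n(X) = 61.9 / 23.85 = 2.595 mol
n(E) via (i) = (2/2)×2.558 = 2.558 mol
n(E) via (ii) = (1/2)×2.595 = 1.298 mol
total n(E) = 2.558 + 1.298 = 3.856 mol

3.86 mol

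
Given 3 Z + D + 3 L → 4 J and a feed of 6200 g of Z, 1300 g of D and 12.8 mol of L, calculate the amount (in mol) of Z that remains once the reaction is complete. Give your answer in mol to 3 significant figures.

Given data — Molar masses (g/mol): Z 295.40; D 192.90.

8.19 mol

n(Z) = 6200 / 295.40 = 20.99 mol
n(D) = 1300 / 192.90 = 6.739 mol
n(L) = 12.80 mol
n/ν → Z: 6.997, D: 6.739, L: 4.267; L is limiting.
Z consumed = (3/3) × 12.80 = 12.80 mol
Z remaining = 20.99 − 12.80 = 8.190 mol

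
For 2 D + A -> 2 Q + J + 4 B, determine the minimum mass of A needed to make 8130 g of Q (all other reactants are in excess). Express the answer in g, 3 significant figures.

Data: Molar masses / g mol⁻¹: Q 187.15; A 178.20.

3870 g

n(Q) = 8130 / 187.15 = 43.44 mol
n(A) = (1/2) × 43.44 = 21.72 mol
mass = 21.72 × 178.20 = 3871 g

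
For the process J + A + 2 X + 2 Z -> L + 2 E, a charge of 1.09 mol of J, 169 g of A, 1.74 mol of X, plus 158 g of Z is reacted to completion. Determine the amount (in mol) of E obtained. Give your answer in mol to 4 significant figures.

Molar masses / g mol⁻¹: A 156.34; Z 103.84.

n(J) = 1.090 mol
n(A) = 169.0 / 156.34 = 1.081 mol
n(X) = 1.740 mol
n(Z) = 158.0 / 103.84 = 1.522 mol
n/ν → J: 1.090, A: 1.081, X: 0.8700, Z: 0.7610; Z is limiting.
n(E) = (2/2) × 1.522 = 1.522 mol

1.522 mol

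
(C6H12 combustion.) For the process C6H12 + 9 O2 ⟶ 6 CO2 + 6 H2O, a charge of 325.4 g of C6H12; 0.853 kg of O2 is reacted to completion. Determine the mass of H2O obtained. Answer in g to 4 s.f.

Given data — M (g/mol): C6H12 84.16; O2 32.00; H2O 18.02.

n(C6H12) = 325.4 / 84.16 = 3.866 mol
n(O2) = 0.8530×1000 / 32.00 = 26.66 mol
n/ν for C6H12 = 3.866/1 = 3.866
n/ν for O2 = 26.66/9 = 2.962
Smallest n/ν is O2 → limiting reagent.
n(H2O) = (6/9) × 26.66 = 17.77 mol
mass = 17.77 × 18.02 = 320.2 g

320.2 g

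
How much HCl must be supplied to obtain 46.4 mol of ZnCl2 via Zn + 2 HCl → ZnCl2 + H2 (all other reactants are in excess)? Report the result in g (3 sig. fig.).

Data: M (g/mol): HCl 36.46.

3380 g

n(ZnCl2) = 46.40 mol
n(HCl) = (2/1) × 46.40 = 92.80 mol
mass = 92.80 × 36.46 = 3383 g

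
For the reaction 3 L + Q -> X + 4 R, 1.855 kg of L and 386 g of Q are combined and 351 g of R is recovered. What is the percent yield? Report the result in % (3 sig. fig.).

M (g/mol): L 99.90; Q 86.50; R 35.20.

55.9 %

n(L) = 1.855×1000 / 99.90 = 18.57 mol
n(Q) = 386.0 / 86.50 = 4.462 mol
n/ν for L = 18.57/3 = 6.190
n/ν for Q = 4.462/1 = 4.462
Smallest n/ν is Q → limiting reagent.
theoretical n(R) = (4/1) × 4.462 = 17.85 mol → 628.3 g
% yield = 351 / 628.3 × 100 = 55.87 %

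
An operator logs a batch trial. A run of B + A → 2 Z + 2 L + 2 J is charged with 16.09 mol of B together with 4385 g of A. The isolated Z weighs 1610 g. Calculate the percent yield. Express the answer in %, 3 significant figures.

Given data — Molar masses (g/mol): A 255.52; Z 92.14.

n(B) = 16.09 mol
n(A) = 4385 / 255.52 = 17.16 mol
n/ν for B = 16.09/1 = 16.09
n/ν for A = 17.16/1 = 17.16
Smallest n/ν is B → limiting reagent.
theoretical n(Z) = (2/1) × 16.09 = 32.18 mol → 2965 g
% yield = 1610 / 2965 × 100 = 54.30 %

54.3 %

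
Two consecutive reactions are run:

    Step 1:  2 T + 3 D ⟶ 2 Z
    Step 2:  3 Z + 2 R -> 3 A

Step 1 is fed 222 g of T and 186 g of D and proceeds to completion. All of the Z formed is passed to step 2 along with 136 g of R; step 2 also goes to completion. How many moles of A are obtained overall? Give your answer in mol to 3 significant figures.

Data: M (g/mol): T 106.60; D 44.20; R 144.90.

1.41 mol

Step 1:
n(T) = 222.0 / 106.60 = 2.083 mol
n(D) = 186.0 / 44.20 = 4.208 mol
n/ν for T = 2.083/2 = 1.042
n/ν for D = 4.208/3 = 1.403
Smallest n/ν is T → limiting reagent.
n(Z) produced = (2/2) × 2.083 = 2.083 mol
Step 2:
n(Z) available = 2.083 mol
n(R) = 136.0 / 144.90 = 0.9386 mol
n/ν for Z = 2.083/3 = 0.6943
n/ν for R = 0.9386/2 = 0.4693
Smallest n/ν is R → limiting reagent.
n(A) = (3/2) × 0.9386 = 1.408 mol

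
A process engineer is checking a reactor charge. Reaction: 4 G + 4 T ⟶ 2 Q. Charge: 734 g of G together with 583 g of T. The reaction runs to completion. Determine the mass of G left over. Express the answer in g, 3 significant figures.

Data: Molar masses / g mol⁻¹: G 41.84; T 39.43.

n(G) = 734.0 / 41.84 = 17.54 mol
n(T) = 583.0 / 39.43 = 14.79 mol
n/ν → G: 4.385, T: 3.698; T is limiting.
G consumed = (4/4) × 14.79 = 14.79 mol
G remaining = 17.54 − 14.79 = 2.750 mol
mass = 2.750 × 41.84 = 115.1 g

115 g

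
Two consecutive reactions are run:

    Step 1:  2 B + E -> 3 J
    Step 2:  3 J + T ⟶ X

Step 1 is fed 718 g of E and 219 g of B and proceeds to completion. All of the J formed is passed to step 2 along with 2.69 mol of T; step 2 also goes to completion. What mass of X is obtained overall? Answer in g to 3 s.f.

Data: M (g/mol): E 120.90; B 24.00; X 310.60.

Step 1:
n(E) = 718.0 / 120.90 = 5.939 mol
n(B) = 219.0 / 24.00 = 9.125 mol
n/ν → E: 5.939, B: 4.563; B is limiting.
n(J) produced = (3/2) × 9.125 = 13.69 mol
Step 2:
n(J) available = 13.69 mol
n(T) = 2.690 mol
n/ν → J: 4.563, T: 2.690; T is limiting.
n(X) = (1/1) × 2.690 = 2.690 mol
mass = 2.690 × 310.60 = 835.5 g

836 g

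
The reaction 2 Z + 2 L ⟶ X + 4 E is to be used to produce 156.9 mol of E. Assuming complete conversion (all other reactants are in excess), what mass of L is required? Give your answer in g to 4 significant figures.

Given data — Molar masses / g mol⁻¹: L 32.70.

n(E) = 156.9 mol
n(L) = (2/4) × 156.9 = 78.45 mol
mass = 78.45 × 32.70 = 2565 g

2565 g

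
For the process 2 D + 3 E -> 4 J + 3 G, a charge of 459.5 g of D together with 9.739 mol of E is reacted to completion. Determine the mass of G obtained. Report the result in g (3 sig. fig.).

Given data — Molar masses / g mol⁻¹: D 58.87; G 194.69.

n(D) = 459.5 / 58.87 = 7.805 mol
n(E) = 9.739 mol
n/ν for D = 7.805/2 = 3.903
n/ν for E = 9.739/3 = 3.246
Smallest n/ν is E → limiting reagent.
n(G) = (3/3) × 9.739 = 9.739 mol
mass = 9.739 × 194.69 = 1896 g

1900 g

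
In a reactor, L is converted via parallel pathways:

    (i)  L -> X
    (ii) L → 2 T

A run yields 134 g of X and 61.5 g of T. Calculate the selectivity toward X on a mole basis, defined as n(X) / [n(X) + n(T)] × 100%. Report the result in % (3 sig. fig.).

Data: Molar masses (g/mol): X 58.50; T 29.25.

52.1 %

n(X) = 134 / 58.50 = 2.291 mol
n(T) = 61.5 / 29.25 = 2.103 mol
selectivity = 2.291/(2.291+2.103) × 100 = 52.14 %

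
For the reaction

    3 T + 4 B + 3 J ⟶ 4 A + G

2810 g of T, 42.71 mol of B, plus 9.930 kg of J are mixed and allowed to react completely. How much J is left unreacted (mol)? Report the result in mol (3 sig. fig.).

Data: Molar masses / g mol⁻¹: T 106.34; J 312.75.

n(T) = 2810 / 106.34 = 26.42 mol
n(B) = 42.71 mol
n(J) = 9.930×1000 / 312.75 = 31.75 mol
n/ν for T = 26.42/3 = 8.807
n/ν for B = 42.71/4 = 10.68
n/ν for J = 31.75/3 = 10.58
Smallest n/ν is T → limiting reagent.
J consumed = (3/3) × 26.42 = 26.42 mol
J remaining = 31.75 − 26.42 = 5.330 mol

5.33 mol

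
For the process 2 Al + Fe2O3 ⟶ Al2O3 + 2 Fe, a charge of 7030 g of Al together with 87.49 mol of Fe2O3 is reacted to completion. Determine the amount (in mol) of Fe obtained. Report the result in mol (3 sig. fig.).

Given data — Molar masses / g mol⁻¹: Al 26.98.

175 mol

n(Al) = 7030 / 26.98 = 260.6 mol
n(Fe2O3) = 87.49 mol
n/ν → Al: 130.3, Fe2O3: 87.49; Fe2O3 is limiting.
n(Fe) = (2/1) × 87.49 = 175.0 mol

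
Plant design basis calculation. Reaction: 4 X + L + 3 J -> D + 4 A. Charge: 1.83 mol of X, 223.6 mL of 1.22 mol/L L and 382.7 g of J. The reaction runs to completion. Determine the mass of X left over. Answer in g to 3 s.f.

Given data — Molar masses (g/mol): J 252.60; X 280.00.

207 g

n(X) = 1.830 mol
n(L) = 1.22 × 223.6/1000 = 0.2728 mol
n(J) = 382.7 / 252.60 = 1.515 mol
n/ν for X = 1.830/4 = 0.4575
n/ν for L = 0.2728/1 = 0.2728
n/ν for J = 1.515/3 = 0.5050
Smallest n/ν is L → limiting reagent.
X consumed = (4/1) × 0.2728 = 1.091 mol
X remaining = 1.830 − 1.091 = 0.7390 mol
mass = 0.7390 × 280.00 = 206.9 g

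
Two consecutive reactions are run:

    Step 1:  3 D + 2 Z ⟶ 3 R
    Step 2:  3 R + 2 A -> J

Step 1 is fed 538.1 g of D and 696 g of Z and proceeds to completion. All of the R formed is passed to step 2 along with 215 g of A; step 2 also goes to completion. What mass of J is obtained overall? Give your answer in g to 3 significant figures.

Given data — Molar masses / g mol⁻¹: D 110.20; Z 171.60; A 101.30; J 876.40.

930 g

Step 1:
n(D) = 538.1 / 110.20 = 4.883 mol
n(Z) = 696.0 / 171.60 = 4.056 mol
n/ν → D: 1.628, Z: 2.028; D is limiting.
n(R) produced = (3/3) × 4.883 = 4.883 mol
Step 2:
n(R) available = 4.883 mol
n(A) = 215.0 / 101.30 = 2.122 mol
n/ν → R: 1.628, A: 1.061; A is limiting.
n(J) = (1/2) × 2.122 = 1.061 mol
mass = 1.061 × 876.40 = 929.9 g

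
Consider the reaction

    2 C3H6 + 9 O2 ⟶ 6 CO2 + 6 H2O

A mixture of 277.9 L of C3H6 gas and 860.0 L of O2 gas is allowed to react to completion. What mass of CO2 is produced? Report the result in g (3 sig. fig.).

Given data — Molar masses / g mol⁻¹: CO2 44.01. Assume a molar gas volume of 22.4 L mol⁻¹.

n(C3H6) = 277.9 / 22.4 = 12.41 mol
n(O2) = 860.0 / 22.4 = 38.39 mol
n/ν for C3H6 = 12.41/2 = 6.205
n/ν for O2 = 38.39/9 = 4.266
Smallest n/ν is O2 → limiting reagent.
n(CO2) = (6/9) × 38.39 = 25.59 mol
mass = 25.59 × 44.01 = 1126 g

1130 g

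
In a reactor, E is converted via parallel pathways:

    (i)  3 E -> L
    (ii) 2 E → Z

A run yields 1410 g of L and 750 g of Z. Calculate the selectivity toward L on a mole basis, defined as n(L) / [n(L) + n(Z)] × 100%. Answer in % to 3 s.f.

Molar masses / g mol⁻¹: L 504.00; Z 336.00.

55.6 %

n(L) = 1410 / 504.00 = 2.798 mol
n(Z) = 750 / 336.00 = 2.232 mol
selectivity = 2.798/(2.798+2.232) × 100 = 55.63 %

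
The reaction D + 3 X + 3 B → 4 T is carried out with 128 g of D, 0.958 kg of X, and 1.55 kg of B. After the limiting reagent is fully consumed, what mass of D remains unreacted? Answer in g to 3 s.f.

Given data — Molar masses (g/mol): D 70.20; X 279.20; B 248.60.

47.7 g

n(D) = 128.0 / 70.20 = 1.823 mol
n(X) = 0.9580×1000 / 279.20 = 3.431 mol
n(B) = 1.550×1000 / 248.60 = 6.235 mol
n/ν for D = 1.823/1 = 1.823
n/ν for X = 3.431/3 = 1.144
n/ν for B = 6.235/3 = 2.078
Smallest n/ν is X → limiting reagent.
D consumed = (1/3) × 3.431 = 1.144 mol
D remaining = 1.823 − 1.144 = 0.6790 mol
mass = 0.6790 × 70.20 = 47.67 g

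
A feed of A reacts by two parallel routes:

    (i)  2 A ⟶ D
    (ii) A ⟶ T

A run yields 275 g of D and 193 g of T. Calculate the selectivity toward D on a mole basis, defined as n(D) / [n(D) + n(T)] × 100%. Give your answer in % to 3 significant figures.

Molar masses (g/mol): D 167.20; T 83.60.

n(D) = 275 / 167.20 = 1.645 mol
n(T) = 193 / 83.60 = 2.309 mol
selectivity = 1.645/(1.645+2.309) × 100 = 41.60 %

41.6 %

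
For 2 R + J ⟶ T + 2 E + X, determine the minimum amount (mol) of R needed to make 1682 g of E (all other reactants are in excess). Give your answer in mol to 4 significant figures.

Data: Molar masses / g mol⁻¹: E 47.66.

35.29 mol

n(E) = 1682 / 47.66 = 35.29 mol
n(R) = (2/2) × 35.29 = 35.29 mol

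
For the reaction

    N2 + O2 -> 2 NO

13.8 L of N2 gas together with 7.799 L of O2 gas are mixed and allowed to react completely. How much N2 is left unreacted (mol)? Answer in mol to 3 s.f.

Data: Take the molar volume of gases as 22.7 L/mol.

n(N2) = 13.80 / 22.7 = 0.6079 mol
n(O2) = 7.799 / 22.7 = 0.3436 mol
n/ν → N2: 0.6079, O2: 0.3436; O2 is limiting.
N2 consumed = (1/1) × 0.3436 = 0.3436 mol
N2 remaining = 0.6079 − 0.3436 = 0.2643 mol

0.264 mol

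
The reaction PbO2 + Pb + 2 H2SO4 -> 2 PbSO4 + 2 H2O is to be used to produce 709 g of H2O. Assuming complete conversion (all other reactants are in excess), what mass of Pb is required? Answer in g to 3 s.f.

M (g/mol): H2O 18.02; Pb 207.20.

4080 g

n(H2O) = 709 / 18.02 = 39.35 mol
n(Pb) = (1/2) × 39.35 = 19.68 mol
mass = 19.68 × 207.20 = 4078 g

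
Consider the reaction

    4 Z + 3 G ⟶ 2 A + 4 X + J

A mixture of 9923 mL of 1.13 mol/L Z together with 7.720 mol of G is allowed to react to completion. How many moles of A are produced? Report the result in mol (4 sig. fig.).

n(Z) = 1.13 × 9923/1000 = 11.21 mol
n(G) = 7.720 mol
n/ν → Z: 2.803, G: 2.573; G is limiting.
n(A) = (2/3) × 7.720 = 5.147 mol

5.147 mol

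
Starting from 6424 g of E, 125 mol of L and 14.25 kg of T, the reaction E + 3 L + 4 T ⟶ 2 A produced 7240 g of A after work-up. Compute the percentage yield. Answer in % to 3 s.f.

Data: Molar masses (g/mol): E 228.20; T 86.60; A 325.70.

n(E) = 6424 / 228.20 = 28.15 mol
n(L) = 125.0 mol
n(T) = 14.25×1000 / 86.60 = 164.5 mol
n/ν → E: 28.15, L: 41.67, T: 41.13; E is limiting.
theoretical n(A) = (2/1) × 28.15 = 56.30 mol → 18340 g
% yield = 7240 / 18340 × 100 = 39.48 %

39.5 %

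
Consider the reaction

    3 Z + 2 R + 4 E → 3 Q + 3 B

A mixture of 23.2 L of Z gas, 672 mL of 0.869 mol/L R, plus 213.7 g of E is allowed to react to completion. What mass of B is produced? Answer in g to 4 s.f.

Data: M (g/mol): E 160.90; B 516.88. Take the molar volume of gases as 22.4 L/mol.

452.8 g

n(Z) = 23.20 / 22.4 = 1.036 mol
n(R) = 0.869 × 672.0/1000 = 0.5840 mol
n(E) = 213.7 / 160.90 = 1.328 mol
n/ν for Z = 1.036/3 = 0.3453
n/ν for R = 0.5840/2 = 0.2920
n/ν for E = 1.328/4 = 0.3320
Smallest n/ν is R → limiting reagent.
n(B) = (3/2) × 0.5840 = 0.8760 mol
mass = 0.8760 × 516.88 = 452.8 g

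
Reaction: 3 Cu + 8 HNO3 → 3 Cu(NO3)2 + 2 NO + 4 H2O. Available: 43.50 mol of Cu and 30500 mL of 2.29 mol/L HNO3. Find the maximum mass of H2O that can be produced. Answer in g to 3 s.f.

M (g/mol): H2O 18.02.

n(Cu) = 43.50 mol
n(HNO3) = 2.29 × 30500/1000 = 69.85 mol
n/ν → Cu: 14.50, HNO3: 8.731; HNO3 is limiting.
n(H2O) = (4/8) × 69.85 = 34.93 mol
mass = 34.93 × 18.02 = 629.4 g

629 g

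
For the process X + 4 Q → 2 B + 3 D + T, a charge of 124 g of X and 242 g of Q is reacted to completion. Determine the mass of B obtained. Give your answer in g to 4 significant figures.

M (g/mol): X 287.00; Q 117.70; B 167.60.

n(X) = 124.0 / 287.00 = 0.4321 mol
n(Q) = 242.0 / 117.70 = 2.056 mol
n/ν → X: 0.4321, Q: 0.5140; X is limiting.
n(B) = (2/1) × 0.4321 = 0.8642 mol
mass = 0.8642 × 167.60 = 144.8 g

144.8 g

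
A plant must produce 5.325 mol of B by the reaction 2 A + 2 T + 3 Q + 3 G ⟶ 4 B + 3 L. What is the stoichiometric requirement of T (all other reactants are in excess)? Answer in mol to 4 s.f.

2.663 mol

n(B) = 5.325 mol
n(T) = (2/4) × 5.325 = 2.663 mol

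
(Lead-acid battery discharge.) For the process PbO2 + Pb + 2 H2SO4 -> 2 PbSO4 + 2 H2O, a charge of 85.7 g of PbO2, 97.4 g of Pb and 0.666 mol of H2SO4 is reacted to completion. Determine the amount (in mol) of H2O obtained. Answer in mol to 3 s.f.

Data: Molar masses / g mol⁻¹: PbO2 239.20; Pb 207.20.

0.666 mol

n(PbO2) = 85.70 / 239.20 = 0.3583 mol
n(Pb) = 97.40 / 207.20 = 0.4701 mol
n(H2SO4) = 0.6660 mol
n/ν → PbO2: 0.3583, Pb: 0.4701, H2SO4: 0.3330; H2SO4 is limiting.
n(H2O) = (2/2) × 0.6660 = 0.6660 mol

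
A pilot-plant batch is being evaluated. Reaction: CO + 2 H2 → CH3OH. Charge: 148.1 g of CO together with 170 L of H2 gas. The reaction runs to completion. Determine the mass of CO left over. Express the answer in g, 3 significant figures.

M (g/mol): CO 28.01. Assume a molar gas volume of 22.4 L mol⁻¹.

41.8 g

n(CO) = 148.1 / 28.01 = 5.287 mol
n(H2) = 170.0 / 22.4 = 7.589 mol
n/ν → CO: 5.287, H2: 3.795; H2 is limiting.
CO consumed = (1/2) × 7.589 = 3.795 mol
CO remaining = 5.287 − 3.795 = 1.492 mol
mass = 1.492 × 28.01 = 41.79 g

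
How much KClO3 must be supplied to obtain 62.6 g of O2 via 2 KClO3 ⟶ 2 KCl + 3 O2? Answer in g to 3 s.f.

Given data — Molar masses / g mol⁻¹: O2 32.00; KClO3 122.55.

160 g

n(O2) = 62.6 / 32.00 = 1.956 mol
n(KClO3) = (2/3) × 1.956 = 1.304 mol
mass = 1.304 × 122.55 = 159.8 g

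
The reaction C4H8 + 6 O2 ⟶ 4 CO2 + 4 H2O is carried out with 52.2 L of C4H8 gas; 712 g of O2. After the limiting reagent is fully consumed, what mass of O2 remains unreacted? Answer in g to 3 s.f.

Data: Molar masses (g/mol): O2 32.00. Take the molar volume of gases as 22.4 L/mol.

265 g

n(C4H8) = 52.20 / 22.4 = 2.330 mol
n(O2) = 712.0 / 32.00 = 22.25 mol
n/ν for C4H8 = 2.330/1 = 2.330
n/ν for O2 = 22.25/6 = 3.708
Smallest n/ν is C4H8 → limiting reagent.
O2 consumed = (6/1) × 2.330 = 13.98 mol
O2 remaining = 22.25 − 13.98 = 8.270 mol
mass = 8.270 × 32.00 = 264.6 g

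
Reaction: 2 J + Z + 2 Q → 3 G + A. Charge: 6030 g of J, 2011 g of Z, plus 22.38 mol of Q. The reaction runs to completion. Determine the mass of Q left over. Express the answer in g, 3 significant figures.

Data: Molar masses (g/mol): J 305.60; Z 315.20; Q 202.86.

n(J) = 6030 / 305.60 = 19.73 mol
n(Z) = 2011 / 315.20 = 6.380 mol
n(Q) = 22.38 mol
n/ν → J: 9.865, Z: 6.380, Q: 11.19; Z is limiting.
Q consumed = (2/1) × 6.380 = 12.76 mol
Q remaining = 22.38 − 12.76 = 9.620 mol
mass = 9.620 × 202.86 = 1952 g

1950 g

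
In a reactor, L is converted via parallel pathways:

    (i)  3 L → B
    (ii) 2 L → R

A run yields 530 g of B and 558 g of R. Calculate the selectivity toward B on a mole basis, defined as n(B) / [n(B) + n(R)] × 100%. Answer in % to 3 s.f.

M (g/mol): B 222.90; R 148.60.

38.8 %

n(B) = 530 / 222.90 = 2.378 mol
n(R) = 558 / 148.60 = 3.755 mol
selectivity = 2.378/(2.378+3.755) × 100 = 38.77 %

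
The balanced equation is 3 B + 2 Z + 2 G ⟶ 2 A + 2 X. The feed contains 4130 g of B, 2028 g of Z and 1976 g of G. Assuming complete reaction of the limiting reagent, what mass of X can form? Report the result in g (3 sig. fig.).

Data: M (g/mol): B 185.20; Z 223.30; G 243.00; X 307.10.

2500 g

n(B) = 4130 / 185.20 = 22.30 mol
n(Z) = 2028 / 223.30 = 9.082 mol
n(G) = 1976 / 243.00 = 8.132 mol
n/ν → B: 7.433, Z: 4.541, G: 4.066; G is limiting.
n(X) = (2/2) × 8.132 = 8.132 mol
mass = 8.132 × 307.10 = 2497 g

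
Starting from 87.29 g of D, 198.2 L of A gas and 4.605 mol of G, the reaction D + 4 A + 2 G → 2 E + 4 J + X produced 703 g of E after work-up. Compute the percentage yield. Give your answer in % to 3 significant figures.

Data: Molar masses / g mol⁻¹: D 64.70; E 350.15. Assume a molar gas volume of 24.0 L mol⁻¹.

74.4 %

n(D) = 87.29 / 64.70 = 1.349 mol
n(A) = 198.2 / 24.0 = 8.258 mol
n(G) = 4.605 mol
n/ν → D: 1.349, A: 2.065, G: 2.303; D is limiting.
theoretical n(E) = (2/1) × 1.349 = 2.698 mol → 944.7 g
% yield = 703 / 944.7 × 100 = 74.42 %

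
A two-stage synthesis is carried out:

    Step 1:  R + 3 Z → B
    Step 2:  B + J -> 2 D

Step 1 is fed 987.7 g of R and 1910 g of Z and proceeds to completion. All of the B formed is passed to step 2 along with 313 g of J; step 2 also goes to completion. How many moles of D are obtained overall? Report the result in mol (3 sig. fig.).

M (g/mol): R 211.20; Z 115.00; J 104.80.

Step 1:
n(R) = 987.7 / 211.20 = 4.677 mol
n(Z) = 1910 / 115.00 = 16.61 mol
n/ν for R = 4.677/1 = 4.677
n/ν for Z = 16.61/3 = 5.537
Smallest n/ν is R → limiting reagent.
n(B) produced = (1/1) × 4.677 = 4.677 mol
Step 2:
n(B) available = 4.677 mol
n(J) = 313.0 / 104.80 = 2.987 mol
n/ν for B = 4.677/1 = 4.677
n/ν for J = 2.987/1 = 2.987
Smallest n/ν is J → limiting reagent.
n(D) = (2/1) × 2.987 = 5.974 mol

5.97 mol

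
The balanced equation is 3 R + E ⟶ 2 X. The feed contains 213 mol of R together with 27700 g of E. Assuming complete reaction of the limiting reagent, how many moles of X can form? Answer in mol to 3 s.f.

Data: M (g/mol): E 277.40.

n(R) = 213.0 mol
n(E) = 27700 / 277.40 = 99.86 mol
n/ν for R = 213.0/3 = 71.00
n/ν for E = 99.86/1 = 99.86
Smallest n/ν is R → limiting reagent.
n(X) = (2/3) × 213.0 = 142.0 mol

142 mol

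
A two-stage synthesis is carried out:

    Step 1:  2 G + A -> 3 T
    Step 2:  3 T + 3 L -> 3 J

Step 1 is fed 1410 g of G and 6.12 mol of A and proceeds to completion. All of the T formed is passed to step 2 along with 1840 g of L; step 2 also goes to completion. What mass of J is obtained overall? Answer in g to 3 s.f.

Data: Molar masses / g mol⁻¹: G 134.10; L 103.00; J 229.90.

3630 g

Step 1:
n(G) = 1410 / 134.10 = 10.51 mol
n(A) = 6.120 mol
n/ν → G: 5.255, A: 6.120; G is limiting.
n(T) produced = (3/2) × 10.51 = 15.77 mol
Step 2:
n(T) available = 15.77 mol
n(L) = 1840 / 103.00 = 17.86 mol
n/ν → T: 5.257, L: 5.953; T is limiting.
n(J) = (3/3) × 15.77 = 15.77 mol
mass = 15.77 × 229.90 = 3626 g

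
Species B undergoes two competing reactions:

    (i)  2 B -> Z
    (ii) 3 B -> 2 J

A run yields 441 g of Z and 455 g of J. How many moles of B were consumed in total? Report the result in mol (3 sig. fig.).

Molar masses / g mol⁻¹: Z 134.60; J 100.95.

n(Z) = 441 / 134.60 = 3.276 mol
n(J) = 455 / 100.95 = 4.507 mol
n(B) via (i) = (2/1)×3.276 = 6.552 mol
n(B) via (ii) = (3/2)×4.507 = 6.761 mol
total n(B) = 6.552 + 6.761 = 13.31 mol

13.3 mol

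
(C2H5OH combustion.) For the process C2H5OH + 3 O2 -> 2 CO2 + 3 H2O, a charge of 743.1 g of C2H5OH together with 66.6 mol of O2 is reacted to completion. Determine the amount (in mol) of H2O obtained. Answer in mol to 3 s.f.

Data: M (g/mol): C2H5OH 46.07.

n(C2H5OH) = 743.1 / 46.07 = 16.13 mol
n(O2) = 66.60 mol
n/ν for C2H5OH = 16.13/1 = 16.13
n/ν for O2 = 66.60/3 = 22.20
Smallest n/ν is C2H5OH → limiting reagent.
n(H2O) = (3/1) × 16.13 = 48.39 mol

48.4 mol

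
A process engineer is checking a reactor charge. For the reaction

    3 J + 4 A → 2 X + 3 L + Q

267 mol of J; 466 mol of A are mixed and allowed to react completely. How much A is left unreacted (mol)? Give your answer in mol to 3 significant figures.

110 mol

n(J) = 267.0 mol
n(A) = 466.0 mol
n/ν for J = 267.0/3 = 89.00
n/ν for A = 466.0/4 = 116.5
Smallest n/ν is J → limiting reagent.
A consumed = (4/3) × 267.0 = 356.0 mol
A remaining = 466.0 − 356.0 = 110.0 mol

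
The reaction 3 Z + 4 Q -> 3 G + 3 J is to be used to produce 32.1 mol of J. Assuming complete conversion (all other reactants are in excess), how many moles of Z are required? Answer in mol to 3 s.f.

32.1 mol

n(J) = 32.10 mol
n(Z) = (3/3) × 32.10 = 32.10 mol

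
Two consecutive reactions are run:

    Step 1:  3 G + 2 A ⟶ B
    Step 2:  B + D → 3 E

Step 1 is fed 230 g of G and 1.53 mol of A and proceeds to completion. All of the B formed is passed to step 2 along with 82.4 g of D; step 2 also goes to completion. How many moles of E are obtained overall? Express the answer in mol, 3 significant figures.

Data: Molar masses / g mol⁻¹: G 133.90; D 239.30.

1.03 mol

Step 1:
n(G) = 230.0 / 133.90 = 1.718 mol
n(A) = 1.530 mol
n/ν for G = 1.718/3 = 0.5727
n/ν for A = 1.530/2 = 0.7650
Smallest n/ν is G → limiting reagent.
n(B) produced = (1/3) × 1.718 = 0.5727 mol
Step 2:
n(B) available = 0.5727 mol
n(D) = 82.40 / 239.30 = 0.3443 mol
n/ν for B = 0.5727/1 = 0.5727
n/ν for D = 0.3443/1 = 0.3443
Smallest n/ν is D → limiting reagent.
n(E) = (3/1) × 0.3443 = 1.033 mol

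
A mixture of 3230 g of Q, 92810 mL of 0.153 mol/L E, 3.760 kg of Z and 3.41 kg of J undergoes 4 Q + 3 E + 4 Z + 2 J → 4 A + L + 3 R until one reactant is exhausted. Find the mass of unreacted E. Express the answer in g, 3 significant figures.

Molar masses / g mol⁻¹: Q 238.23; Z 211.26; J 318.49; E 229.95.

927 g

n(Q) = 3230 / 238.23 = 13.56 mol
n(E) = 0.153 × 92810/1000 = 14.20 mol
n(Z) = 3.760×1000 / 211.26 = 17.80 mol
n(J) = 3.410×1000 / 318.49 = 10.71 mol
n/ν → Q: 3.390, E: 4.733, Z: 4.450, J: 5.355; Q is limiting.
E consumed = (3/4) × 13.56 = 10.17 mol
E remaining = 14.20 − 10.17 = 4.030 mol
mass = 4.030 × 229.95 = 926.7 g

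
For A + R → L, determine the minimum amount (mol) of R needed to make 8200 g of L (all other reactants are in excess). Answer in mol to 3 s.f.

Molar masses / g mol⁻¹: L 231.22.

n(L) = 8200 / 231.22 = 35.46 mol
n(R) = (1/1) × 35.46 = 35.46 mol

35.5 mol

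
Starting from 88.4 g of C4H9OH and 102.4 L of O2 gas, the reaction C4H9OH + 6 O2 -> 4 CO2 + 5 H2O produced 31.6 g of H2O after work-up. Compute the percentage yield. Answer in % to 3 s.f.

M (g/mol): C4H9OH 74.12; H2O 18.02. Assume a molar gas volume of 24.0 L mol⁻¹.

49.3 %

n(C4H9OH) = 88.40 / 74.12 = 1.193 mol
n(O2) = 102.4 / 24.0 = 4.267 mol
n/ν for C4H9OH = 1.193/1 = 1.193
n/ν for O2 = 4.267/6 = 0.7112
Smallest n/ν is O2 → limiting reagent.
theoretical n(H2O) = (5/6) × 4.267 = 3.556 mol → 64.08 g
% yield = 31.6 / 64.08 × 100 = 49.31 %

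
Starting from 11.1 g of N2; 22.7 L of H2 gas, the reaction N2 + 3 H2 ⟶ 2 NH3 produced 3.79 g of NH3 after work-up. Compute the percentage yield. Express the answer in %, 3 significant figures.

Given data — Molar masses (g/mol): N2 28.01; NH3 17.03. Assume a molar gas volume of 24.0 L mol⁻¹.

35.3 %

n(N2) = 11.10 / 28.01 = 0.3963 mol
n(H2) = 22.70 / 24.0 = 0.9458 mol
n/ν → N2: 0.3963, H2: 0.3153; H2 is limiting.
theoretical n(NH3) = (2/3) × 0.9458 = 0.6305 mol → 10.74 g
% yield = 3.79 / 10.74 × 100 = 35.29 %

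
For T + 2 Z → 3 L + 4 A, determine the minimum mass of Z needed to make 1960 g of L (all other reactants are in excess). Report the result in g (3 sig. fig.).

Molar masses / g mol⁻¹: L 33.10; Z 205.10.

n(L) = 1960 / 33.10 = 59.21 mol
n(Z) = (2/3) × 59.21 = 39.47 mol
mass = 39.47 × 205.10 = 8095 g

8100 g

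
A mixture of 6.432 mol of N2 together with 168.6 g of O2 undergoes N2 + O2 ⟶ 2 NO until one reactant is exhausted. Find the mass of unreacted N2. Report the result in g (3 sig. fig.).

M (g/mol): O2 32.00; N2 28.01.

n(N2) = 6.432 mol
n(O2) = 168.6 / 32.00 = 5.269 mol
n/ν → N2: 6.432, O2: 5.269; O2 is limiting.
N2 consumed = (1/1) × 5.269 = 5.269 mol
N2 remaining = 6.432 − 5.269 = 1.163 mol
mass = 1.163 × 28.01 = 32.58 g

32.6 g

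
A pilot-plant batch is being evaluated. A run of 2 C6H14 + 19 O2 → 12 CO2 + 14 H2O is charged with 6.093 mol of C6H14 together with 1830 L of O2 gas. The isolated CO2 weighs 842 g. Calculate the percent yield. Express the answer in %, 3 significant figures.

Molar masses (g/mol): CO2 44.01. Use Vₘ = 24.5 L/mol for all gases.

52.3 %

n(C6H14) = 6.093 mol
n(O2) = 1830 / 24.5 = 74.69 mol
n/ν for C6H14 = 6.093/2 = 3.047
n/ν for O2 = 74.69/19 = 3.931
Smallest n/ν is C6H14 → limiting reagent.
theoretical n(CO2) = (12/2) × 6.093 = 36.56 mol → 1609 g
% yield = 842 / 1609 × 100 = 52.33 %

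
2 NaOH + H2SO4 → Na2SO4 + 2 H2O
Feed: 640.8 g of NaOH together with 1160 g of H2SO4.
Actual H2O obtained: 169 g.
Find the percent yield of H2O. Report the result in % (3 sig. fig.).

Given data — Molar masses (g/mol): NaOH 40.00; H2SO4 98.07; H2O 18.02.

n(NaOH) = 640.8 / 40.00 = 16.02 mol
n(H2SO4) = 1160 / 98.07 = 11.83 mol
n/ν → NaOH: 8.010, H2SO4: 11.83; NaOH is limiting.
theoretical n(H2O) = (2/2) × 16.02 = 16.02 mol → 288.7 g
% yield = 169 / 288.7 × 100 = 58.54 %

58.5 %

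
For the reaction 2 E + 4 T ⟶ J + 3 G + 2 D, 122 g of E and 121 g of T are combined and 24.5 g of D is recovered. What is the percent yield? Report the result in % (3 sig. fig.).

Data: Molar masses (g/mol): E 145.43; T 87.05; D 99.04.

n(E) = 122.0 / 145.43 = 0.8389 mol
n(T) = 121.0 / 87.05 = 1.390 mol
n/ν for E = 0.8389/2 = 0.4195
n/ν for T = 1.390/4 = 0.3475
Smallest n/ν is T → limiting reagent.
theoretical n(D) = (2/4) × 1.390 = 0.6950 mol → 68.83 g
% yield = 24.5 / 68.83 × 100 = 35.59 %

35.6 %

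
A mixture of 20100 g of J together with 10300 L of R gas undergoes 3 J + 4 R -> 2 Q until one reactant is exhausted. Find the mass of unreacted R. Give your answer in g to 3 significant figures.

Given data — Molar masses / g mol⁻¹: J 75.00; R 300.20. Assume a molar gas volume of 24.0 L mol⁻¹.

21600 g

n(J) = 20100 / 75.00 = 268.0 mol
n(R) = 10300 / 24.0 = 429.2 mol
n/ν for J = 268.0/3 = 89.33
n/ν for R = 429.2/4 = 107.3
Smallest n/ν is J → limiting reagent.
R consumed = (4/3) × 268.0 = 357.3 mol
R remaining = 429.2 − 357.3 = 71.90 mol
mass = 71.90 × 300.20 = 21580 g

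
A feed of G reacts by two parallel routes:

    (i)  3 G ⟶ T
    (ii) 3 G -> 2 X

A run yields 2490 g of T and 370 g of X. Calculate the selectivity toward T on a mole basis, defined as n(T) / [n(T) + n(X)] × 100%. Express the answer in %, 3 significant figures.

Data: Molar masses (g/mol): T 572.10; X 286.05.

n(T) = 2490 / 572.10 = 4.352 mol
n(X) = 370 / 286.05 = 1.293 mol
selectivity = 4.352/(4.352+1.293) × 100 = 77.09 %

77.1 %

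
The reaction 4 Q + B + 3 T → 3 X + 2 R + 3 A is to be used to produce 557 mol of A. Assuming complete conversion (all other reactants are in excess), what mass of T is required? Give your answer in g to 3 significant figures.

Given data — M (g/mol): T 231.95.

n(A) = 557.0 mol
n(T) = (3/3) × 557.0 = 557.0 mol
mass = 557.0 × 231.95 = 129200 g

129000 g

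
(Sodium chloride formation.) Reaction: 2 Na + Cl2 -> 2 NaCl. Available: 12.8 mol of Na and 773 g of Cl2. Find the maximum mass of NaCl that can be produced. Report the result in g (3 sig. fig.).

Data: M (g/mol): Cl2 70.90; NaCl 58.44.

748 g

n(Na) = 12.80 mol
n(Cl2) = 773.0 / 70.90 = 10.90 mol
n/ν for Na = 12.80/2 = 6.400
n/ν for Cl2 = 10.90/1 = 10.90
Smallest n/ν is Na → limiting reagent.
n(NaCl) = (2/2) × 12.80 = 12.80 mol
mass = 12.80 × 58.44 = 748.0 g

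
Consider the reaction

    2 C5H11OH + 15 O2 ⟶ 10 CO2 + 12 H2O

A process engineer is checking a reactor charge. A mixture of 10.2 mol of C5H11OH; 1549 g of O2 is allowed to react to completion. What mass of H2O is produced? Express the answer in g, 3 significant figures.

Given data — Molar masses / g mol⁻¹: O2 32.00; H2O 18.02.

n(C5H11OH) = 10.20 mol
n(O2) = 1549 / 32.00 = 48.41 mol
n/ν for C5H11OH = 10.20/2 = 5.100
n/ν for O2 = 48.41/15 = 3.227
Smallest n/ν is O2 → limiting reagent.
n(H2O) = (12/15) × 48.41 = 38.73 mol
mass = 38.73 × 18.02 = 697.9 g

698 g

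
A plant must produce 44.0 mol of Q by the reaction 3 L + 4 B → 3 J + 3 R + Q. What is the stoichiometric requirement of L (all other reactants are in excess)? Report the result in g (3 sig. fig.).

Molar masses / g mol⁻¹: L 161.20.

n(Q) = 44.00 mol
n(L) = (3/1) × 44.00 = 132.0 mol
mass = 132.0 × 161.20 = 21280 g

21300 g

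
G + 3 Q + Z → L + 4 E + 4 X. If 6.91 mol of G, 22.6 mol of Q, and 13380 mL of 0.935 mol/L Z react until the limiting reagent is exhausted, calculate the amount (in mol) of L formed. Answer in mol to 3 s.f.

n(G) = 6.910 mol
n(Q) = 22.60 mol
n(Z) = 0.935 × 13380/1000 = 12.51 mol
n/ν → G: 6.910, Q: 7.533, Z: 12.51; G is limiting.
n(L) = (1/1) × 6.910 = 6.910 mol

6.91 mol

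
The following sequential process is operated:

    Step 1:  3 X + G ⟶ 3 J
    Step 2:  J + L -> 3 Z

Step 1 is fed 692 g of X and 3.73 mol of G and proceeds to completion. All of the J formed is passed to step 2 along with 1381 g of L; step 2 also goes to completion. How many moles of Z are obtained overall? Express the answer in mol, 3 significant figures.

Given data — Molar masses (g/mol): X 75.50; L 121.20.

Step 1:
n(X) = 692.0 / 75.50 = 9.166 mol
n(G) = 3.730 mol
n/ν for X = 9.166/3 = 3.055
n/ν for G = 3.730/1 = 3.730
Smallest n/ν is X → limiting reagent.
n(J) produced = (3/3) × 9.166 = 9.166 mol
Step 2:
n(J) available = 9.166 mol
n(L) = 1381 / 121.20 = 11.39 mol
n/ν for J = 9.166/1 = 9.166
n/ν for L = 11.39/1 = 11.39
Smallest n/ν is J → limiting reagent.
n(Z) = (3/1) × 9.166 = 27.50 mol

27.5 mol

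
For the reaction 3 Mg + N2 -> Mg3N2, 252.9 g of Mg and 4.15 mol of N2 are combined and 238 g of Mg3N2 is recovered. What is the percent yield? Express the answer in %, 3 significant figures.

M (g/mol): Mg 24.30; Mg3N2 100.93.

n(Mg) = 252.9 / 24.30 = 10.41 mol
n(N2) = 4.150 mol
n/ν for Mg = 10.41/3 = 3.470
n/ν for N2 = 4.150/1 = 4.150
Smallest n/ν is Mg → limiting reagent.
theoretical n(Mg3N2) = (1/3) × 10.41 = 3.470 mol → 350.2 g
% yield = 238 / 350.2 × 100 = 67.96 %

68.0 %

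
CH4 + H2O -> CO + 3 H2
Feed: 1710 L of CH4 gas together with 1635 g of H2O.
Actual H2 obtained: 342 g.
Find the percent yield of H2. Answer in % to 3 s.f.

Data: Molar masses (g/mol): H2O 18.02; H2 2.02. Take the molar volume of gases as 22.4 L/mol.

n(CH4) = 1710 / 22.4 = 76.34 mol
n(H2O) = 1635 / 18.02 = 90.73 mol
n/ν for CH4 = 76.34/1 = 76.34
n/ν for H2O = 90.73/1 = 90.73
Smallest n/ν is CH4 → limiting reagent.
theoretical n(H2) = (3/1) × 76.34 = 229.0 mol → 462.6 g
% yield = 342 / 462.6 × 100 = 73.93 %

73.9 %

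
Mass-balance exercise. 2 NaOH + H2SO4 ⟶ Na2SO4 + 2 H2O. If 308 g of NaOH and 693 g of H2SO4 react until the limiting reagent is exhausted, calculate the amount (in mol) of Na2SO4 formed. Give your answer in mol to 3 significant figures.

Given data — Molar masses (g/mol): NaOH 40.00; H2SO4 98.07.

n(NaOH) = 308.0 / 40.00 = 7.700 mol
n(H2SO4) = 693.0 / 98.07 = 7.066 mol
n/ν → NaOH: 3.850, H2SO4: 7.066; NaOH is limiting.
n(Na2SO4) = (1/2) × 7.700 = 3.850 mol

3.85 mol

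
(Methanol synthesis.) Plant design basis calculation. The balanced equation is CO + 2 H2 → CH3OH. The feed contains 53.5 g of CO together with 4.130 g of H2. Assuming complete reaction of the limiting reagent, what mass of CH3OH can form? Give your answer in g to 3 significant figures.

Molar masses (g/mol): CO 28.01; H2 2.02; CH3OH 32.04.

32.8 g

n(CO) = 53.50 / 28.01 = 1.910 mol
n(H2) = 4.130 / 2.02 = 2.045 mol
n/ν for CO = 1.910/1 = 1.910
n/ν for H2 = 2.045/2 = 1.023
Smallest n/ν is H2 → limiting reagent.
n(CH3OH) = (1/2) × 2.045 = 1.023 mol
mass = 1.023 × 32.04 = 32.78 g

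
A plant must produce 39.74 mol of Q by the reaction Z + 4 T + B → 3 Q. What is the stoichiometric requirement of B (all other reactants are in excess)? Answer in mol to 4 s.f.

13.25 mol

n(Q) = 39.74 mol
n(B) = (1/3) × 39.74 = 13.25 mol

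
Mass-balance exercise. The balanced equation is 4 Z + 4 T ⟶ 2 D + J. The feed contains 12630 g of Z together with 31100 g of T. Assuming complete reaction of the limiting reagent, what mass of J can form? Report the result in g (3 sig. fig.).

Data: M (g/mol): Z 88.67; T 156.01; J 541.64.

19300 g

n(Z) = 12630 / 88.67 = 142.4 mol
n(T) = 31100 / 156.01 = 199.3 mol
n/ν for Z = 142.4/4 = 35.60
n/ν for T = 199.3/4 = 49.83
Smallest n/ν is Z → limiting reagent.
n(J) = (1/4) × 142.4 = 35.60 mol
mass = 35.60 × 541.64 = 19280 g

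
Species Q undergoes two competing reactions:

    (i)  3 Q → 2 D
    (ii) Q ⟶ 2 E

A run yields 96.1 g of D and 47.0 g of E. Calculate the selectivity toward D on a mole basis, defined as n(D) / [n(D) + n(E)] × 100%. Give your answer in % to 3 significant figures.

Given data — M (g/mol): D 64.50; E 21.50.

40.5 %

n(D) = 96.1 / 64.50 = 1.490 mol
n(E) = 47.0 / 21.50 = 2.186 mol
selectivity = 1.490/(1.490+2.186) × 100 = 40.53 %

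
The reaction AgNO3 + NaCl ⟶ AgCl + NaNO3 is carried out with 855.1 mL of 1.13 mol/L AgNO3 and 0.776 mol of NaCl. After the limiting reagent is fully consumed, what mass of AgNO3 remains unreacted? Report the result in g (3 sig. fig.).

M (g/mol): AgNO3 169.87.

32.3 g

n(AgNO3) = 1.13 × 855.1/1000 = 0.9663 mol
n(NaCl) = 0.7760 mol
n/ν → AgNO3: 0.9663, NaCl: 0.7760; NaCl is limiting.
AgNO3 consumed = (1/1) × 0.7760 = 0.7760 mol
AgNO3 remaining = 0.9663 − 0.7760 = 0.1903 mol
mass = 0.1903 × 169.87 = 32.33 g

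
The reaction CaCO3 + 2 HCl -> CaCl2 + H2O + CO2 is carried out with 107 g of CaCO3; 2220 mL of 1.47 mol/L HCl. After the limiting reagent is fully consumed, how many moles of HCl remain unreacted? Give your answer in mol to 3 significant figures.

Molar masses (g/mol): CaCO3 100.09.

n(CaCO3) = 107.0 / 100.09 = 1.069 mol
n(HCl) = 1.47 × 2220/1000 = 3.263 mol
n/ν for CaCO3 = 1.069/1 = 1.069
n/ν for HCl = 3.263/2 = 1.632
Smallest n/ν is CaCO3 → limiting reagent.
HCl consumed = (2/1) × 1.069 = 2.138 mol
HCl remaining = 3.263 − 2.138 = 1.125 mol

1.13 mol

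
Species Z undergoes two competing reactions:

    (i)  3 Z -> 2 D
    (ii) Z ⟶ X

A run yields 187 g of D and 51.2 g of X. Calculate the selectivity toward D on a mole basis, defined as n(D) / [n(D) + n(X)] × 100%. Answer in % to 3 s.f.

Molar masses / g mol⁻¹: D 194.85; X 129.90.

70.9 %

n(D) = 187 / 194.85 = 0.9597 mol
n(X) = 51.2 / 129.90 = 0.3941 mol
selectivity = 0.9597/(0.9597+0.3941) × 100 = 70.89 %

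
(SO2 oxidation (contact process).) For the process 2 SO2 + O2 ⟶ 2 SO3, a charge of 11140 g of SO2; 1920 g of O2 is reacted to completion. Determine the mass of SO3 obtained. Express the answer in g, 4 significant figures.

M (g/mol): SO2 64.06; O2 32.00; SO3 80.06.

9607 g

n(SO2) = 11140 / 64.06 = 173.9 mol
n(O2) = 1920 / 32.00 = 60.00 mol
n/ν for SO2 = 173.9/2 = 86.95
n/ν for O2 = 60.00/1 = 60.00
Smallest n/ν is O2 → limiting reagent.
n(SO3) = (2/1) × 60.00 = 120.0 mol
mass = 120.0 × 80.06 = 9607 g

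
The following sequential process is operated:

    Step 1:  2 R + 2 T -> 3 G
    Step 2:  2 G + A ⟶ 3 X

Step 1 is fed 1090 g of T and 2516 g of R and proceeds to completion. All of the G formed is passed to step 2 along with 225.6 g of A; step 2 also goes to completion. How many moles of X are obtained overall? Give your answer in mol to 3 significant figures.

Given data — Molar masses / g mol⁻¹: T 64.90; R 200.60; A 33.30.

Step 1:
n(T) = 1090 / 64.90 = 16.80 mol
n(R) = 2516 / 200.60 = 12.54 mol
n/ν → T: 8.400, R: 6.270; R is limiting.
n(G) produced = (3/2) × 12.54 = 18.81 mol
Step 2:
n(G) available = 18.81 mol
n(A) = 225.6 / 33.30 = 6.775 mol
n/ν → G: 9.405, A: 6.775; A is limiting.
n(X) = (3/1) × 6.775 = 20.33 mol

20.3 mol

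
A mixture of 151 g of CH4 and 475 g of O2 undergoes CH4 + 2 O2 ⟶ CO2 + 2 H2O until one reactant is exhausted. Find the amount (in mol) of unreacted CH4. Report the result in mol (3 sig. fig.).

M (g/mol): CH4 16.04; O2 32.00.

n(CH4) = 151.0 / 16.04 = 9.414 mol
n(O2) = 475.0 / 32.00 = 14.84 mol
n/ν for CH4 = 9.414/1 = 9.414
n/ν for O2 = 14.84/2 = 7.420
Smallest n/ν is O2 → limiting reagent.
CH4 consumed = (1/2) × 14.84 = 7.420 mol
CH4 remaining = 9.414 − 7.420 = 1.994 mol

1.99 mol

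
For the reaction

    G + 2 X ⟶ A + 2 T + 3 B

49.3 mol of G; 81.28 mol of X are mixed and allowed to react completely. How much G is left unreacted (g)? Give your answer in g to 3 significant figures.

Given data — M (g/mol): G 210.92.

n(G) = 49.30 mol
n(X) = 81.28 mol
n/ν → G: 49.30, X: 40.64; X is limiting.
G consumed = (1/2) × 81.28 = 40.64 mol
G remaining = 49.30 − 40.64 = 8.660 mol
mass = 8.660 × 210.92 = 1827 g

1830 g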